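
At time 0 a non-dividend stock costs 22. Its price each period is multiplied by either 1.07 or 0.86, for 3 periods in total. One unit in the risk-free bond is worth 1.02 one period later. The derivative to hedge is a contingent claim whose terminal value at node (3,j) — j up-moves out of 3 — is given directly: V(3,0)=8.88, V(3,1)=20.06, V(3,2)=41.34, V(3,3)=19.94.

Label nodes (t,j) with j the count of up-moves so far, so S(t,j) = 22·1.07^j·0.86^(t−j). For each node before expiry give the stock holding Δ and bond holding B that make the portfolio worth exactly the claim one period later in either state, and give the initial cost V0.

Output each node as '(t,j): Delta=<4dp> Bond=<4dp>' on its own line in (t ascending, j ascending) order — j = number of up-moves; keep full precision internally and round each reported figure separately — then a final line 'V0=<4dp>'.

(0,0): Delta=-0.8464 Bond=45.6458
(1,0): Delta=4.6575 Bond=-57.5745
(1,1): Delta=-2.2288 Bond=79.1004
(2,0): Delta=3.2719 Bond=-36.1811
(2,1): Delta=5.0055 Bond=-65.7712
(2,2): Delta=-4.0458 Bond=126.4491
V0=27.0254

The replicating-portfolio and risk-neutral prices coincide; use p* = (1.02−0.86)/(1.07−0.86) = 0.7619 for the latter.
Payoff layer (t=3): V(3,0)=8.8800, V(3,1)=20.0600, V(3,2)=41.3400, V(3,3)=19.9400
(2,0): S=16.2712. Δ = (V_up−V_dn)/(S_up−S_dn) = (20.0600−8.8800)/(17.4102−13.9932) = 3.2719. V = [p*·20.0600 + (1−p*)·8.8800]/1.02 = 17.0570. B = V − Δ·S = -36.1811.
(2,1): S=20.2444. Δ = (V_up−V_dn)/(S_up−S_dn) = (41.3400−20.0600)/(21.6615−17.4102) = 5.0055. V = [p*·41.3400 + (1−p*)·20.0600]/1.02 = 35.5621. B = V − Δ·S = -65.7712.
(2,2): S=25.1878. Δ = (V_up−V_dn)/(S_up−S_dn) = (19.9400−41.3400)/(26.9509−21.6615) = -4.0458. V = [p*·19.9400 + (1−p*)·41.3400]/1.02 = 24.5444. B = V − Δ·S = 126.4491.
(1,0): S=18.9200. Δ = (V_up−V_dn)/(S_up−S_dn) = (35.5621−17.0570)/(20.2444−16.2712) = 4.6575. V = [p*·35.5621 + (1−p*)·17.0570]/1.02 = 30.5452. B = V − Δ·S = -57.5745.
(1,1): S=23.5400. Δ = (V_up−V_dn)/(S_up−S_dn) = (24.5444−35.5621)/(25.1878−20.2444) = -2.2288. V = [p*·24.5444 + (1−p*)·35.5621]/1.02 = 26.6349. B = V − Δ·S = 79.1004.
(0,0): S=22.0000. Δ = (V_up−V_dn)/(S_up−S_dn) = (26.6349−30.5452)/(23.5400−18.9200) = -0.8464. V = [p*·26.6349 + (1−p*)·30.5452]/1.02 = 27.0254. B = V − Δ·S = 45.6458.
Each (Δ,B) replicates both successor values, so the strategy is self-financing and V0 is arbitrage-free.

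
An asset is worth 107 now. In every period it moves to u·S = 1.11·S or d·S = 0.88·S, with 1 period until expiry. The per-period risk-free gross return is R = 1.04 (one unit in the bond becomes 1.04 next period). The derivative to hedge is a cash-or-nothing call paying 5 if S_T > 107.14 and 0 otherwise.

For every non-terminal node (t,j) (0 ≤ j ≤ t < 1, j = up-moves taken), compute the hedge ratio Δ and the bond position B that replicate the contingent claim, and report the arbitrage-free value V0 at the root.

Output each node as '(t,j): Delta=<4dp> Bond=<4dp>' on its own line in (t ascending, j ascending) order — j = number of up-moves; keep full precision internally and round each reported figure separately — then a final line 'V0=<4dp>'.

Since d<R<u, set p* = (R−d)/(u−d) = 0.6957; price each node as the discounted p*-expectation of its children.
Terminal values V(1,·): V(1,0)=0.0000, V(1,1)=5.0000
Node (0,0) S=107.0000: V=(p*·5.0000+(1−p*)·0.0000)/1.04=3.3445; Δ=(5.0000−0.0000)/(118.7700−94.1600)=0.2032; B=V−Δ·S=-18.3946
Each (Δ,B) replicates both successor values, so the strategy is self-financing and V0 is arbitrage-free.

(0,0): Delta=0.2032 Bond=-18.3946
V0=3.3445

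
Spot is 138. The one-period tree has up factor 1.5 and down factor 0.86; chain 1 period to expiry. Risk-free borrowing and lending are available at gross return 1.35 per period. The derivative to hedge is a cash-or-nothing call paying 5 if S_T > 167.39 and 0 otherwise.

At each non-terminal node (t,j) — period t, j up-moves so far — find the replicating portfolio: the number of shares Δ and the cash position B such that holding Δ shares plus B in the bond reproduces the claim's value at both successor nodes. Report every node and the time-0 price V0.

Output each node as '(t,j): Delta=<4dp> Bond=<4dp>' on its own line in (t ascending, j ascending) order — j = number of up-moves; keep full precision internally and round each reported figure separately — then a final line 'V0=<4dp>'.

Under the risk-neutral measure, an up-move has probability p* = (R−d)/(u−d) = 0.7656 and values discount at R = 1.35.
Payoff layer (t=1): V(1,0)=0.0000, V(1,1)=5.0000
  t=0,j=0: stock 138.0000 → up 207.0000 (V=5.0000), down 118.6800 (V=0.0000). Price 2.8356; hedge Δ=0.0566, bond B=-4.9769.
Root portfolio cost Δ·138+B reproduces V0=2.8356.

(0,0): Delta=0.0566 Bond=-4.9769
V0=2.8356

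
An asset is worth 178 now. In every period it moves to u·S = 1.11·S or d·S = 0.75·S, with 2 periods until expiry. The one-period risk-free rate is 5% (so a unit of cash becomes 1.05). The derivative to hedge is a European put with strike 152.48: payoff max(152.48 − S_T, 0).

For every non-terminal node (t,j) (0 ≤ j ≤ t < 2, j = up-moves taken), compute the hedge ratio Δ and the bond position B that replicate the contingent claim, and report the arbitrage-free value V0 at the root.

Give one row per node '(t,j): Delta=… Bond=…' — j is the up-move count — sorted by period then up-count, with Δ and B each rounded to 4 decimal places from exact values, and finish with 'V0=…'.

(0,0): Delta=-0.1722 Bond=33.0604
(1,0): Delta=-1.0000 Bond=145.2190
(1,1): Delta=-0.0604 Bond=12.6123
V0=2.4012

Risk-neutral probability p* = (R−d)/(u−d) = (1.05−0.75)/(1.11−0.75) = 0.8333.
Terminal payoffs: V(2,0)=52.3550, V(2,1)=4.2950, V(2,2)=0.0000
  t=1,j=0: stock 133.5000 → up 148.1850 (V=4.2950), down 100.1250 (V=52.3550). Price 11.7190; hedge Δ=-1.0000, bond B=145.2190.
  t=1,j=1: stock 197.5800 → up 219.3138 (V=0.0000), down 148.1850 (V=4.2950). Price 0.6817; hedge Δ=-0.0604, bond B=12.6123.
  t=0,j=0: stock 178.0000 → up 197.5800 (V=0.6817), down 133.5000 (V=11.7190). Price 2.4012; hedge Δ=-0.1722, bond B=33.0604.
The time-0 hedge costs 2.4012, which is the no-arbitrage price.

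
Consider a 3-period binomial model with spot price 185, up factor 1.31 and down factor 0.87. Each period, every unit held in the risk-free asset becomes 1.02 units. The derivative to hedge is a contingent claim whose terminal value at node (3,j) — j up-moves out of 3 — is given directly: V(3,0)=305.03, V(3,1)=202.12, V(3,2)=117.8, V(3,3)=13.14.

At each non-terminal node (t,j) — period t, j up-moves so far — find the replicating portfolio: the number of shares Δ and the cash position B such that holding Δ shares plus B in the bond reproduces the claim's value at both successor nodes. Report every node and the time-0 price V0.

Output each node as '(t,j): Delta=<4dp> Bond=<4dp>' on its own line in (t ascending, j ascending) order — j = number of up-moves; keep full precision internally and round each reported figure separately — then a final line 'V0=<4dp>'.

Under the risk-neutral measure, an up-move has probability p* = (R−d)/(u−d) = 0.3409 and values discount at R = 1.02.
At expiry t=3: V(3,0)=305.0300, V(3,1)=202.1200, V(3,2)=117.8000, V(3,3)=13.1400
(2,0): S=140.0265. Δ = (V_up−V_dn)/(S_up−S_dn) = (202.1200−305.0300)/(183.4347−121.8231) = -1.6703. V = [p*·202.1200 + (1−p*)·305.0300]/1.02 = 264.6540. B = V − Δ·S = 498.5403.
(2,1): S=210.8445. Δ = (V_up−V_dn)/(S_up−S_dn) = (117.8000−202.1200)/(276.2063−183.4347) = -0.9089. V = [p*·117.8000 + (1−p*)·202.1200]/1.02 = 169.9750. B = V − Δ·S = 361.6114.
(2,2): S=317.4785. Δ = (V_up−V_dn)/(S_up−S_dn) = (13.1400−117.8000)/(415.8968−276.2063) = -0.7492. V = [p*·13.1400 + (1−p*)·117.8000]/1.02 = 80.5102. B = V − Δ·S = 318.3739.
(1,0): S=160.9500. Δ = (V_up−V_dn)/(S_up−S_dn) = (169.9750−264.6540)/(210.8445−140.0265) = -1.3369. V = [p*·169.9750 + (1−p*)·264.6540]/1.02 = 227.8206. B = V − Δ·S = 443.0000.
(1,1): S=242.3500. Δ = (V_up−V_dn)/(S_up−S_dn) = (80.5102−169.9750)/(317.4785−210.8445) = -0.8390. V = [p*·80.5102 + (1−p*)·169.9750]/1.02 = 136.7409. B = V − Δ·S = 340.0699.
(0,0): S=185.0000. Δ = (V_up−V_dn)/(S_up−S_dn) = (136.7409−227.8206)/(242.3500−160.9500) = -1.1189. V = [p*·136.7409 + (1−p*)·227.8206]/1.02 = 192.9125. B = V − Δ·S = 399.9120.
Each (Δ,B) replicates both successor values, so the strategy is self-financing and V0 is arbitrage-free.

(0,0): Delta=-1.1189 Bond=399.9120
(1,0): Delta=-1.3369 Bond=443.0000
(1,1): Delta=-0.8390 Bond=340.0699
(2,0): Delta=-1.6703 Bond=498.5403
(2,1): Delta=-0.9089 Bond=361.6114
(2,2): Delta=-0.7492 Bond=318.3739
V0=192.9125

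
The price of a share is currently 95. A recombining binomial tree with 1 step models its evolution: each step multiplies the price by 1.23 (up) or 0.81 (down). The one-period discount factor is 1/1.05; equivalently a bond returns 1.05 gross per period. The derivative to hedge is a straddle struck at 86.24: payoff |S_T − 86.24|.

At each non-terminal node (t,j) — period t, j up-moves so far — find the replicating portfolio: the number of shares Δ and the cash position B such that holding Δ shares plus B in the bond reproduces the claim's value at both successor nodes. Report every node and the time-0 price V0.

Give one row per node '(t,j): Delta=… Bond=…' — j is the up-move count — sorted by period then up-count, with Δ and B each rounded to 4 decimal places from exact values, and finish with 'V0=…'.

Risk-neutral probability p* = (R−d)/(u−d) = (1.05−0.81)/(1.23−0.81) = 0.5714.
Terminal values V(1,·): V(1,0)=9.2900, V(1,1)=30.6100
Node (0,0) S=95.0000: V=(p*·30.6100+(1−p*)·9.2900)/1.05=20.4503; Δ=(30.6100−9.2900)/(116.8500−76.9500)=0.5343; B=V−Δ·S=-30.3116
The time-0 hedge costs 20.4503, which is the no-arbitrage price.

(0,0): Delta=0.5343 Bond=-30.3116
V0=20.4503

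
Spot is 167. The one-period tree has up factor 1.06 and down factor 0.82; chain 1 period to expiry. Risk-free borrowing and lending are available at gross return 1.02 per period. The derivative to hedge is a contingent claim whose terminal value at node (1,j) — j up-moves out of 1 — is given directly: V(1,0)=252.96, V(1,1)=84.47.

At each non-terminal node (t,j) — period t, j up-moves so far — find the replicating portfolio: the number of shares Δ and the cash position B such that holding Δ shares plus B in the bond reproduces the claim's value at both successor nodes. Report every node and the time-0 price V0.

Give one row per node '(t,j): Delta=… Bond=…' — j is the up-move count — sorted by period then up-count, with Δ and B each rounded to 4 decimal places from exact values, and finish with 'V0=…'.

The replicating-portfolio and risk-neutral prices coincide; use p* = (1.02−0.82)/(1.06−0.82) = 0.8333 for the latter.
Payoff layer (t=1): V(1,0)=252.9600, V(1,1)=84.4700
(0,0): S=167.0000. Δ = (V_up−V_dn)/(S_up−S_dn) = (84.4700−252.9600)/(177.0200−136.9400) = -4.2038. V = [p*·84.4700 + (1−p*)·252.9600]/1.02 = 110.3448. B = V − Δ·S = 812.3864.
Each (Δ,B) replicates both successor values, so the strategy is self-financing and V0 is arbitrage-free.

(0,0): Delta=-4.2038 Bond=812.3864
V0=110.3448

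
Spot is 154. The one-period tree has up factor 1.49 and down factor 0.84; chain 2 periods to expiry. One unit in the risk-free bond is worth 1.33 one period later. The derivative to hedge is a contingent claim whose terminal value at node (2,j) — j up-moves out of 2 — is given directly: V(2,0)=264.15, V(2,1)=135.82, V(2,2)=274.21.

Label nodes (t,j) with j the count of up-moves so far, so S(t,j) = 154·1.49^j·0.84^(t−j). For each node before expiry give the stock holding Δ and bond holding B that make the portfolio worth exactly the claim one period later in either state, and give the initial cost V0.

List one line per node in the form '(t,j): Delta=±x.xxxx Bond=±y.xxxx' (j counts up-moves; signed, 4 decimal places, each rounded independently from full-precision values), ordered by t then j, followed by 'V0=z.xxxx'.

(0,0): Delta=0.5463 Bond=41.5014
(1,0): Delta=-1.5262 Bond=323.3021
(1,1): Delta=0.9279 Bond=-32.3477
V0=125.6377

The replicating-portfolio and risk-neutral prices coincide; use p* = (1.33−0.84)/(1.49−0.84) = 0.7538 for the latter.
At expiry t=2: V(2,0)=264.1500, V(2,1)=135.8200, V(2,2)=274.2100
(1,0): S=129.3600. Δ = (V_up−V_dn)/(S_up−S_dn) = (135.8200−264.1500)/(192.7464−108.6624) = -1.5262. V = [p*·135.8200 + (1−p*)·264.1500]/1.33 = 125.8714. B = V − Δ·S = 323.3021.
(1,1): S=229.4600. Δ = (V_up−V_dn)/(S_up−S_dn) = (274.2100−135.8200)/(341.8954−192.7464) = 0.9279. V = [p*·274.2100 + (1−p*)·135.8200]/1.33 = 180.5600. B = V − Δ·S = -32.3477.
(0,0): S=154.0000. Δ = (V_up−V_dn)/(S_up−S_dn) = (180.5600−125.8714)/(229.4600−129.3600) = 0.5463. V = [p*·180.5600 + (1−p*)·125.8714]/1.33 = 125.6377. B = V − Δ·S = 41.5014.
Each (Δ,B) replicates both successor values, so the strategy is self-financing and V0 is arbitrage-free.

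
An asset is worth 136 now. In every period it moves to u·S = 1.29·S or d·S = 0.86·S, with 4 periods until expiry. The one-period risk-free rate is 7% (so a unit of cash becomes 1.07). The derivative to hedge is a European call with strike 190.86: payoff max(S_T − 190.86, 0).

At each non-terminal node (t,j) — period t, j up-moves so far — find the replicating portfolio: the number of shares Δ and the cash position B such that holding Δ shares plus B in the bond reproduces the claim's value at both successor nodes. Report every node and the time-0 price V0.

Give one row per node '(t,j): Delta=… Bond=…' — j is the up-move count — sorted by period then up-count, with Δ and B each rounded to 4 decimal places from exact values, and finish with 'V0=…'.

(0,0): Delta=0.5118 Bond=-50.5951
(1,0): Delta=0.2494 Bond=-23.4476
(1,1): Delta=0.6951 Bond=-86.2873
(2,0): Delta=0.0000 Bond=0.0000
(2,1): Delta=0.4236 Bond=-51.3725
(2,2): Delta=0.8847 Bond=-135.2326
(3,0): Delta=0.0000 Bond=0.0000
(3,1): Delta=0.0000 Bond=0.0000
(3,2): Delta=0.7195 Bond=-112.5547
(3,3): Delta=1.0000 Bond=-178.3738
V0=19.0123

Under the risk-neutral measure, an up-move has probability p* = (R−d)/(u−d) = 0.4884 and values discount at R = 1.07.
Terminal payoffs: V(4,0)=0.0000, V(4,1)=0.0000, V(4,2)=0.0000, V(4,3)=60.2167, V(4,4)=185.7551
Node (3,0) S=86.5036: V=(p*·0.0000+(1−p*)·0.0000)/1.07=0.0000; Δ=(0.0000−0.0000)/(111.5897−74.3931)=0.0000; B=V−Δ·S=0.0000
Node (3,1) S=129.7554: V=(p*·0.0000+(1−p*)·0.0000)/1.07=0.0000; Δ=(0.0000−0.0000)/(167.3845−111.5897)=0.0000; B=V−Δ·S=0.0000
Node (3,2) S=194.6331: V=(p*·60.2167+(1−p*)·0.0000)/1.07=27.4843; Δ=(60.2167−0.0000)/(251.0767−167.3845)=0.7195; B=V−Δ·S=-112.5547
Node (3,3) S=291.9497: V=(p*·185.7551+(1−p*)·60.2167)/1.07=113.5759; Δ=(185.7551−60.2167)/(376.6151−251.0767)=1.0000; B=V−Δ·S=-178.3738
Node (2,0) S=100.5856: V=(p*·0.0000+(1−p*)·0.0000)/1.07=0.0000; Δ=(0.0000−0.0000)/(129.7554−86.5036)=0.0000; B=V−Δ·S=0.0000
Node (2,1) S=150.8784: V=(p*·27.4843+(1−p*)·0.0000)/1.07=12.5444; Δ=(27.4843−0.0000)/(194.6331−129.7554)=0.4236; B=V−Δ·S=-51.3725
Node (2,2) S=226.3176: V=(p*·113.5759+(1−p*)·27.4843)/1.07=64.9804; Δ=(113.5759−27.4843)/(291.9497−194.6331)=0.8847; B=V−Δ·S=-135.2326
Node (1,0) S=116.9600: V=(p*·12.5444+(1−p*)·0.0000)/1.07=5.7256; Δ=(12.5444−0.0000)/(150.8784−100.5856)=0.2494; B=V−Δ·S=-23.4476
Node (1,1) S=175.4400: V=(p*·64.9804+(1−p*)·12.5444)/1.07=35.6567; Δ=(64.9804−12.5444)/(226.3176−150.8784)=0.6951; B=V−Δ·S=-86.2873
Node (0,0) S=136.0000: V=(p*·35.6567+(1−p*)·5.7256)/1.07=19.0123; Δ=(35.6567−5.7256)/(175.4400−116.9600)=0.5118; B=V−Δ·S=-50.5951
Root portfolio cost Δ·136+B reproduces V0=19.0123.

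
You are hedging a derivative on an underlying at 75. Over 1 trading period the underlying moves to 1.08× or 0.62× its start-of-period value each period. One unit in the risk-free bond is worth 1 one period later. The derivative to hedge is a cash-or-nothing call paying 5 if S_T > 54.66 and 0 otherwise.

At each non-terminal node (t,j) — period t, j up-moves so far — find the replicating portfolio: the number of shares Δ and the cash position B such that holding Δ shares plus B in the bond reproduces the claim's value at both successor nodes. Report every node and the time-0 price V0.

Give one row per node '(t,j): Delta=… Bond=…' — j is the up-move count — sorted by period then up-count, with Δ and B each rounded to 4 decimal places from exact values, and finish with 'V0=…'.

No-arbitrage ⇒ martingale measure with p* = (R−d)/(u−d) = 0.8261.
Payoff layer (t=1): V(1,0)=0.0000, V(1,1)=5.0000
(0,0): S=75.0000. Δ = (V_up−V_dn)/(S_up−S_dn) = (5.0000−0.0000)/(81.0000−46.5000) = 0.1449. V = [p*·5.0000 + (1−p*)·0.0000]/1 = 4.1304. B = V − Δ·S = -6.7391.
The time-0 hedge costs 4.1304, which is the no-arbitrage price.

(0,0): Delta=0.1449 Bond=-6.7391
V0=4.1304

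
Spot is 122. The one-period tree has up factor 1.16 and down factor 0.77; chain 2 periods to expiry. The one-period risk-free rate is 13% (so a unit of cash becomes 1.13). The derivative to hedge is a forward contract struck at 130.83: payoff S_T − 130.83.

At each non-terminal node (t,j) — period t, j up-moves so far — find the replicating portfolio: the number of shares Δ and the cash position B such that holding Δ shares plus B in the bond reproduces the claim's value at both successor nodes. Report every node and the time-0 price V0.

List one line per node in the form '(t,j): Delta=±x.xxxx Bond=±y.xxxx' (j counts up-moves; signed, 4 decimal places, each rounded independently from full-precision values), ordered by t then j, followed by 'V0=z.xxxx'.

(0,0): Delta=1.0000 Bond=-102.4591
(1,0): Delta=1.0000 Bond=-115.7788
(1,1): Delta=1.0000 Bond=-115.7788
V0=19.5409

Under the risk-neutral measure, an up-move has probability p* = (R−d)/(u−d) = 0.9231 and values discount at R = 1.13.
Terminal values V(2,·): V(2,0)=-58.4962, V(2,1)=-21.8596, V(2,2)=33.3332
(1,0): S=93.9400. Δ = (V_up−V_dn)/(S_up−S_dn) = (-21.8596−-58.4962)/(108.9704−72.3338) = 1.0000. V = [p*·-21.8596 + (1−p*)·-58.4962]/1.13 = -21.8388. B = V − Δ·S = -115.7788.
(1,1): S=141.5200. Δ = (V_up−V_dn)/(S_up−S_dn) = (33.3332−-21.8596)/(164.1632−108.9704) = 1.0000. V = [p*·33.3332 + (1−p*)·-21.8596]/1.13 = 25.7412. B = V − Δ·S = -115.7788.
(0,0): S=122.0000. Δ = (V_up−V_dn)/(S_up−S_dn) = (25.7412−-21.8388)/(141.5200−93.9400) = 1.0000. V = [p*·25.7412 + (1−p*)·-21.8388]/1.13 = 19.5409. B = V − Δ·S = -102.4591.
The time-0 hedge costs 19.5409, which is the no-arbitrage price.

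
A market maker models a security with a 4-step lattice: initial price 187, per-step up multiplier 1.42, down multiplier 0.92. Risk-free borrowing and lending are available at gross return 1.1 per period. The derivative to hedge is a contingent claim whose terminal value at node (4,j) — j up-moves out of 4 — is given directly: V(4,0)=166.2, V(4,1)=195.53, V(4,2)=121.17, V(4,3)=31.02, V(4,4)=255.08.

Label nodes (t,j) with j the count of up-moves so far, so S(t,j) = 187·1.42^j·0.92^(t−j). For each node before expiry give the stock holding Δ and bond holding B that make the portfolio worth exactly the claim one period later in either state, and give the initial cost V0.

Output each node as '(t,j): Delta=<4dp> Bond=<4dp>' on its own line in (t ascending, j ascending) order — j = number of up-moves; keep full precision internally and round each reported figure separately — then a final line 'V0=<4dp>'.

Risk-neutral probability p* = (R−d)/(u−d) = (1.1−0.92)/(1.42−0.92) = 0.3600.
At expiry t=4: V(4,0)=166.2000, V(4,1)=195.5300, V(4,2)=121.1700, V(4,3)=31.0200, V(4,4)=255.0800
(3,0): S=145.6147. Δ = (V_up−V_dn)/(S_up−S_dn) = (195.5300−166.2000)/(206.7728−133.9655) = 0.4028. V = [p*·195.5300 + (1−p*)·166.2000]/1.1 = 160.6898. B = V − Δ·S = 102.0298.
(3,1): S=224.7531. Δ = (V_up−V_dn)/(S_up−S_dn) = (121.1700−195.5300)/(319.1493−206.7728) = -0.6617. V = [p*·121.1700 + (1−p*)·195.5300]/1.1 = 153.4185. B = V − Δ·S = 302.1385.
(3,2): S=346.9015. Δ = (V_up−V_dn)/(S_up−S_dn) = (31.0200−121.1700)/(492.6001−319.1493) = -0.5197. V = [p*·31.0200 + (1−p*)·121.1700]/1.1 = 80.6509. B = V − Δ·S = 260.9509.
(3,3): S=535.4349. Δ = (V_up−V_dn)/(S_up−S_dn) = (255.0800−31.0200)/(760.3175−492.6001) = 0.8369. V = [p*·255.0800 + (1−p*)·31.0200]/1.1 = 101.5287. B = V − Δ·S = -346.5913.
(2,0): S=158.2768. Δ = (V_up−V_dn)/(S_up−S_dn) = (153.4185−160.6898)/(224.7531−145.6147) = -0.0919. V = [p*·153.4185 + (1−p*)·160.6898]/1.1 = 143.7020. B = V − Δ·S = 158.2445.
(2,1): S=244.2968. Δ = (V_up−V_dn)/(S_up−S_dn) = (80.6509−153.4185)/(346.9015−224.7531) = -0.5957. V = [p*·80.6509 + (1−p*)·153.4185]/1.1 = 115.6565. B = V − Δ·S = 261.1918.
(2,2): S=377.0668. Δ = (V_up−V_dn)/(S_up−S_dn) = (101.5287−80.6509)/(535.4349−346.9015) = 0.1107. V = [p*·101.5287 + (1−p*)·80.6509]/1.1 = 80.1517. B = V − Δ·S = 38.3961.
(1,0): S=172.0400. Δ = (V_up−V_dn)/(S_up−S_dn) = (115.6565−143.7020)/(244.2968−158.2768) = -0.3260. V = [p*·115.6565 + (1−p*)·143.7020]/1.1 = 121.4596. B = V − Δ·S = 177.5505.
(1,1): S=265.5400. Δ = (V_up−V_dn)/(S_up−S_dn) = (80.1517−115.6565)/(377.0668−244.2968) = -0.2674. V = [p*·80.1517 + (1−p*)·115.6565]/1.1 = 93.5226. B = V − Δ·S = 164.5321.
(0,0): S=187.0000. Δ = (V_up−V_dn)/(S_up−S_dn) = (93.5226−121.4596)/(265.5400−172.0400) = -0.2988. V = [p*·93.5226 + (1−p*)·121.4596]/1.1 = 101.2748. B = V − Δ·S = 157.1490.
Each (Δ,B) replicates both successor values, so the strategy is self-financing and V0 is arbitrage-free.

(0,0): Delta=-0.2988 Bond=157.1490
(1,0): Delta=-0.3260 Bond=177.5505
(1,1): Delta=-0.2674 Bond=164.5321
(2,0): Delta=-0.0919 Bond=158.2445
(2,1): Delta=-0.5957 Bond=261.1918
(2,2): Delta=0.1107 Bond=38.3961
(3,0): Delta=0.4028 Bond=102.0298
(3,1): Delta=-0.6617 Bond=302.1385
(3,2): Delta=-0.5197 Bond=260.9509
(3,3): Delta=0.8369 Bond=-346.5913
V0=101.2748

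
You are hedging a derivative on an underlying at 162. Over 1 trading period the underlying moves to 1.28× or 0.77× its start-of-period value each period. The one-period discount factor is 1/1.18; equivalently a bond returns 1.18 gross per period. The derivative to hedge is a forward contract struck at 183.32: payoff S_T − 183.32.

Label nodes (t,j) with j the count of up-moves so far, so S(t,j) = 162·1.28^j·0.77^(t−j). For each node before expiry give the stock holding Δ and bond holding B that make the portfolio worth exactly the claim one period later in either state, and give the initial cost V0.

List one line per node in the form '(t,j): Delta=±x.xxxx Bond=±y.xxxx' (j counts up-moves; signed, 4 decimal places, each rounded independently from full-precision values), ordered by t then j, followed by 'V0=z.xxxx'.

No-arbitrage ⇒ martingale measure with p* = (R−d)/(u−d) = 0.8039.
Payoff layer (t=1): V(1,0)=-58.5800, V(1,1)=24.0400
(0,0): S=162.0000. Δ = (V_up−V_dn)/(S_up−S_dn) = (24.0400−-58.5800)/(207.3600−124.7400) = 1.0000. V = [p*·24.0400 + (1−p*)·-58.5800]/1.18 = 6.6441. B = V − Δ·S = -155.3559.
Self-financing check: at every node Δ·S+B equals the discounted successor values.

(0,0): Delta=1.0000 Bond=-155.3559
V0=6.6441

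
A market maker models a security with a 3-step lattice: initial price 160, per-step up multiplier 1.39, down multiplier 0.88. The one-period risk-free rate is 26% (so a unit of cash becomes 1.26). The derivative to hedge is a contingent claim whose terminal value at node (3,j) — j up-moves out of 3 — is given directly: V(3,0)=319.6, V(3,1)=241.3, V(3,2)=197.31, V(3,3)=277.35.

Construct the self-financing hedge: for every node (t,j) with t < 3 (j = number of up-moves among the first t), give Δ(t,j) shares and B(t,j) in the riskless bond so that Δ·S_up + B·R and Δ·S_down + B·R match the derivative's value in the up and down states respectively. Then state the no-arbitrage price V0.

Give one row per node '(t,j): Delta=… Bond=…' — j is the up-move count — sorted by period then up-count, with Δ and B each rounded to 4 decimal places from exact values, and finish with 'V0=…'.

Under the risk-neutral measure, an up-move has probability p* = (R−d)/(u−d) = 0.7451 and values discount at R = 1.26.
Terminal values V(3,·): V(3,0)=319.6000, V(3,1)=241.3000, V(3,2)=197.3100, V(3,3)=277.3500
  t=2,j=0: stock 123.9040 → up 172.2266 (V=241.3000), down 109.0355 (V=319.6000). Price 207.3483; hedge Δ=-1.2391, bond B=360.8777.
  t=2,j=1: stock 195.7120 → up 272.0397 (V=197.3100), down 172.2266 (V=241.3000). Price 165.4946; hedge Δ=-0.4407, bond B=251.7495.
  t=2,j=2: stock 309.1360 → up 429.6990 (V=277.3500), down 272.0397 (V=197.3100). Price 203.9267; hedge Δ=0.5077, bond B=46.9855.
  t=1,j=0: stock 140.8000 → up 195.7120 (V=165.4946), down 123.9040 (V=207.3483). Price 139.8120; hedge Δ=-0.5829, bond B=221.8781.
  t=1,j=1: stock 222.4000 → up 309.1360 (V=203.9267), down 195.7120 (V=165.4946). Price 154.0716; hedge Δ=0.3388, bond B=78.7145.
  t=0,j=0: stock 160.0000 → up 222.4000 (V=154.0716), down 140.8000 (V=139.8120). Price 119.3943; hedge Δ=0.1748, bond B=91.4343.
Each (Δ,B) replicates both successor values, so the strategy is self-financing and V0 is arbitrage-free.

(0,0): Delta=0.1748 Bond=91.4343
(1,0): Delta=-0.5829 Bond=221.8781
(1,1): Delta=0.3388 Bond=78.7145
(2,0): Delta=-1.2391 Bond=360.8777
(2,1): Delta=-0.4407 Bond=251.7495
(2,2): Delta=0.5077 Bond=46.9855
V0=119.3943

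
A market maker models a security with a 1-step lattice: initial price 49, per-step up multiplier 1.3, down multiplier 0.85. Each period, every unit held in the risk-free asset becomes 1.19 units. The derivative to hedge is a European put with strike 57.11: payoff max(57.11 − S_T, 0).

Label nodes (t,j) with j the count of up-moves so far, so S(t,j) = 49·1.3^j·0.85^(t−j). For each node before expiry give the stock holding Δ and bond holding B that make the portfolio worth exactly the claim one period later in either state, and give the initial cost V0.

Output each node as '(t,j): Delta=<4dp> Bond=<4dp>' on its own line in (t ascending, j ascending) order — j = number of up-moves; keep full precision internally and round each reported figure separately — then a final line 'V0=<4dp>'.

(0,0): Delta=-0.7011 Bond=37.5313
V0=3.1757

Under the risk-neutral measure, an up-move has probability p* = (R−d)/(u−d) = 0.7556 and values discount at R = 1.19.
Terminal values V(1,·): V(1,0)=15.4600, V(1,1)=0.0000
(0,0): S=49.0000. Δ = (V_up−V_dn)/(S_up−S_dn) = (0.0000−15.4600)/(63.7000−41.6500) = -0.7011. V = [p*·0.0000 + (1−p*)·15.4600]/1.19 = 3.1757. B = V − Δ·S = 37.5313.
Each (Δ,B) replicates both successor values, so the strategy is self-financing and V0 is arbitrage-free.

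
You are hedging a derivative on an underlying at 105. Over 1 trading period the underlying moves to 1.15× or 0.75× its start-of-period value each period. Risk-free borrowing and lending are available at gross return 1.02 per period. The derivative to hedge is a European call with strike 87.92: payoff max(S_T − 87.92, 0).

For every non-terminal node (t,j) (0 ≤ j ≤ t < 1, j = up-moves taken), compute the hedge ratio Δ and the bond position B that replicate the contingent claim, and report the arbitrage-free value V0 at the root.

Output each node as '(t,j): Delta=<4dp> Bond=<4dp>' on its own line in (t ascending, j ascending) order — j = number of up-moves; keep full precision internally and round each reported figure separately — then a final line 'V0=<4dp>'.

Risk-neutral probability p* = (R−d)/(u−d) = (1.02−0.75)/(1.15−0.75) = 0.6750.
At expiry t=1: V(1,0)=0.0000, V(1,1)=32.8300
(0,0): S=105.0000. Δ = (V_up−V_dn)/(S_up−S_dn) = (32.8300−0.0000)/(120.7500−78.7500) = 0.7817. V = [p*·32.8300 + (1−p*)·0.0000]/1.02 = 21.7257. B = V − Δ·S = -60.3493.
Check: Δ(0,0)·S0 + B(0,0) = 21.7257 = V0.

(0,0): Delta=0.7817 Bond=-60.3493
V0=21.7257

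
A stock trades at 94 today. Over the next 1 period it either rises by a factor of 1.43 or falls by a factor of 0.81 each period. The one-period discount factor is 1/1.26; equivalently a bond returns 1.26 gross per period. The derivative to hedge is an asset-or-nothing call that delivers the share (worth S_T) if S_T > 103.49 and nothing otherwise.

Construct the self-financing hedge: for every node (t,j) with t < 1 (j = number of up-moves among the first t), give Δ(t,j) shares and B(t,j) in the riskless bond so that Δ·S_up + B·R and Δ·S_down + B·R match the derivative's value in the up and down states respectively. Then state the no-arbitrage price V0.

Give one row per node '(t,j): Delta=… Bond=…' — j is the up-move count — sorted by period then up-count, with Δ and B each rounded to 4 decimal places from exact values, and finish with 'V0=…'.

Since d<R<u, set p* = (R−d)/(u−d) = 0.7258; price each node as the discounted p*-expectation of its children.
Payoff layer (t=1): V(1,0)=0.0000, V(1,1)=134.4200
(0,0): S=94.0000. Δ = (V_up−V_dn)/(S_up−S_dn) = (134.4200−0.0000)/(134.4200−76.1400) = 2.3065. V = [p*·134.4200 + (1−p*)·0.0000]/1.26 = 77.4309. B = V − Δ·S = -139.3756.
Self-financing check: at every node Δ·S+B equals the discounted successor values.

(0,0): Delta=2.3065 Bond=-139.3756
V0=77.4309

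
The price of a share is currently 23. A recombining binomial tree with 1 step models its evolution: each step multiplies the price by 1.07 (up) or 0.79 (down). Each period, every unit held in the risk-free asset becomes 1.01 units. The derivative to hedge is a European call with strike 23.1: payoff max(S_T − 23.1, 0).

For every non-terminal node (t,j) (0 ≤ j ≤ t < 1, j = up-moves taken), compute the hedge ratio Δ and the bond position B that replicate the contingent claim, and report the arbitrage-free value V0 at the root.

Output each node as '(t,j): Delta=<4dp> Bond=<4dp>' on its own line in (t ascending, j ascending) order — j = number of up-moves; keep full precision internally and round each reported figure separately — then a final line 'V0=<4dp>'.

(0,0): Delta=0.2345 Bond=-4.2182
V0=1.1747

The replicating-portfolio and risk-neutral prices coincide; use p* = (1.01−0.79)/(1.07−0.79) = 0.7857 for the latter.
At expiry t=1: V(1,0)=0.0000, V(1,1)=1.5100
(0,0): S=23.0000. Δ = (V_up−V_dn)/(S_up−S_dn) = (1.5100−0.0000)/(24.6100−18.1700) = 0.2345. V = [p*·1.5100 + (1−p*)·0.0000]/1.01 = 1.1747. B = V − Δ·S = -4.2182.
Check: Δ(0,0)·S0 + B(0,0) = 1.1747 = V0.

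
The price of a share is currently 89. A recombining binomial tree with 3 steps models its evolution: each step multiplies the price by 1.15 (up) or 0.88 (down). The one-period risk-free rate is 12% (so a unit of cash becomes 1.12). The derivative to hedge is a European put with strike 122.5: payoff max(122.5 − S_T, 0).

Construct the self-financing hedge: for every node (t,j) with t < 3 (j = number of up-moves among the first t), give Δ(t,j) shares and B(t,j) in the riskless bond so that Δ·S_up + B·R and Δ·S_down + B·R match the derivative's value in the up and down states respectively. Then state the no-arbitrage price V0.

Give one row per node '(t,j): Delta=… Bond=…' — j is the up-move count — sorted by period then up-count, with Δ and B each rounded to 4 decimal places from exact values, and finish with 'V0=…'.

The replicating-portfolio and risk-neutral prices coincide; use p* = (1.12−0.88)/(1.15−0.88) = 0.8889 for the latter.
Terminal payoffs: V(3,0)=61.8490, V(3,1)=43.2402, V(3,2)=18.9218, V(3,3)=0.0000
(2,0): S=68.9216. Δ = (V_up−V_dn)/(S_up−S_dn) = (43.2402−61.8490)/(79.2598−60.6510) = -1.0000. V = [p*·43.2402 + (1−p*)·61.8490]/1.12 = 40.4534. B = V − Δ·S = 109.3750.
(2,1): S=90.0680. Δ = (V_up−V_dn)/(S_up−S_dn) = (18.9218−43.2402)/(103.5782−79.2598) = -1.0000. V = [p*·18.9218 + (1−p*)·43.2402]/1.12 = 19.3070. B = V − Δ·S = 109.3750.
(2,2): S=117.7025. Δ = (V_up−V_dn)/(S_up−S_dn) = (0.0000−18.9218)/(135.3579−103.5782) = -0.5954. V = [p*·0.0000 + (1−p*)·18.9218]/1.12 = 1.8772. B = V − Δ·S = 71.9579.
(1,0): S=78.3200. Δ = (V_up−V_dn)/(S_up−S_dn) = (19.3070−40.4534)/(90.0680−68.9216) = -1.0000. V = [p*·19.3070 + (1−p*)·40.4534]/1.12 = 19.3362. B = V − Δ·S = 97.6563.
(1,1): S=102.3500. Δ = (V_up−V_dn)/(S_up−S_dn) = (1.8772−19.3070)/(117.7025−90.0680) = -0.6307. V = [p*·1.8772 + (1−p*)·19.3070]/1.12 = 3.4052. B = V − Δ·S = 67.9601.
(0,0): S=89.0000. Δ = (V_up−V_dn)/(S_up−S_dn) = (3.4052−19.3362)/(102.3500−78.3200) = -0.6630. V = [p*·3.4052 + (1−p*)·19.3362]/1.12 = 4.6208. B = V − Δ·S = 63.6247.
Self-financing check: at every node Δ·S+B equals the discounted successor values.

(0,0): Delta=-0.6630 Bond=63.6247
(1,0): Delta=-1.0000 Bond=97.6562
(1,1): Delta=-0.6307 Bond=67.9601
(2,0): Delta=-1.0000 Bond=109.3750
(2,1): Delta=-1.0000 Bond=109.3750
(2,2): Delta=-0.5954 Bond=71.9579
V0=4.6208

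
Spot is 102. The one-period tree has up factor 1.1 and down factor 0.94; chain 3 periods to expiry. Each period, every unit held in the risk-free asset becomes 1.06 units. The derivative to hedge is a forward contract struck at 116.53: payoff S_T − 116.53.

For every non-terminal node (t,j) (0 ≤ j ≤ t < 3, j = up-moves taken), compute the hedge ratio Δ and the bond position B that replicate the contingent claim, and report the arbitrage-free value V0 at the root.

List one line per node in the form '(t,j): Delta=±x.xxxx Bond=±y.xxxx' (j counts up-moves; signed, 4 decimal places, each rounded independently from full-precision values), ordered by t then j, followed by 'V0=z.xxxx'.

(0,0): Delta=1.0000 Bond=-97.8408
(1,0): Delta=1.0000 Bond=-103.7113
(1,1): Delta=1.0000 Bond=-103.7113
(2,0): Delta=1.0000 Bond=-109.9340
(2,1): Delta=1.0000 Bond=-109.9340
(2,2): Delta=1.0000 Bond=-109.9340
V0=4.1592

Under the risk-neutral measure, an up-move has probability p* = (R−d)/(u−d) = 0.7500 and values discount at R = 1.06.
Terminal values V(3,·): V(3,0)=-31.8104, V(3,1)=-17.3901, V(3,2)=-0.5152, V(3,3)=19.2320
(2,0): S=90.1272. Δ = (V_up−V_dn)/(S_up−S_dn) = (-17.3901−-31.8104)/(99.1399−84.7196) = 1.0000. V = [p*·-17.3901 + (1−p*)·-31.8104]/1.06 = -19.8068. B = V − Δ·S = -109.9340.
(2,1): S=105.4680. Δ = (V_up−V_dn)/(S_up−S_dn) = (-0.5152−-17.3901)/(116.0148−99.1399) = 1.0000. V = [p*·-0.5152 + (1−p*)·-17.3901]/1.06 = -4.4660. B = V − Δ·S = -109.9340.
(2,2): S=123.4200. Δ = (V_up−V_dn)/(S_up−S_dn) = (19.2320−-0.5152)/(135.7620−116.0148) = 1.0000. V = [p*·19.2320 + (1−p*)·-0.5152]/1.06 = 13.4860. B = V − Δ·S = -109.9340.
(1,0): S=95.8800. Δ = (V_up−V_dn)/(S_up−S_dn) = (-4.4660−-19.8068)/(105.4680−90.1272) = 1.0000. V = [p*·-4.4660 + (1−p*)·-19.8068]/1.06 = -7.8313. B = V − Δ·S = -103.7113.
(1,1): S=112.2000. Δ = (V_up−V_dn)/(S_up−S_dn) = (13.4860−-4.4660)/(123.4200−105.4680) = 1.0000. V = [p*·13.4860 + (1−p*)·-4.4660]/1.06 = 8.4887. B = V − Δ·S = -103.7113.
(0,0): S=102.0000. Δ = (V_up−V_dn)/(S_up−S_dn) = (8.4887−-7.8313)/(112.2000−95.8800) = 1.0000. V = [p*·8.4887 + (1−p*)·-7.8313]/1.06 = 4.1592. B = V − Δ·S = -97.8408.
Check: Δ(0,0)·S0 + B(0,0) = 4.1592 = V0.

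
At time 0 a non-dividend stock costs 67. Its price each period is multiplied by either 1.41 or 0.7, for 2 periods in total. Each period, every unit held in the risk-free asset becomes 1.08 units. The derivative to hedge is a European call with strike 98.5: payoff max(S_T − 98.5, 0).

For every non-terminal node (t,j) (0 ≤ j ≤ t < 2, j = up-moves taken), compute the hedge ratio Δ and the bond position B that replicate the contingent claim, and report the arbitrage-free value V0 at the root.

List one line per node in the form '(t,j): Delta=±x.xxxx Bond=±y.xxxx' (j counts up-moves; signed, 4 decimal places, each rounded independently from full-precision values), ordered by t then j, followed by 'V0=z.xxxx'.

(0,0): Delta=0.3615 Bond=-15.6993
(1,0): Delta=0.0000 Bond=0.0000
(1,1): Delta=0.5174 Bond=-31.6796
V0=8.5225

Risk-neutral probability p* = (R−d)/(u−d) = (1.08−0.7)/(1.41−0.7) = 0.5352.
Terminal values V(2,·): V(2,0)=0.0000, V(2,1)=0.0000, V(2,2)=34.7027
  t=1,j=0: stock 46.9000 → up 66.1290 (V=0.0000), down 32.8300 (V=0.0000). Price 0.0000; hedge Δ=0.0000, bond B=0.0000.
  t=1,j=1: stock 94.4700 → up 133.2027 (V=34.7027), down 66.1290 (V=0.0000). Price 17.1975; hedge Δ=0.5174, bond B=-31.6796.
  t=0,j=0: stock 67.0000 → up 94.4700 (V=17.1975), down 46.9000 (V=0.0000). Price 8.5225; hedge Δ=0.3615, bond B=-15.6993.
Root portfolio cost Δ·67+B reproduces V0=8.5225.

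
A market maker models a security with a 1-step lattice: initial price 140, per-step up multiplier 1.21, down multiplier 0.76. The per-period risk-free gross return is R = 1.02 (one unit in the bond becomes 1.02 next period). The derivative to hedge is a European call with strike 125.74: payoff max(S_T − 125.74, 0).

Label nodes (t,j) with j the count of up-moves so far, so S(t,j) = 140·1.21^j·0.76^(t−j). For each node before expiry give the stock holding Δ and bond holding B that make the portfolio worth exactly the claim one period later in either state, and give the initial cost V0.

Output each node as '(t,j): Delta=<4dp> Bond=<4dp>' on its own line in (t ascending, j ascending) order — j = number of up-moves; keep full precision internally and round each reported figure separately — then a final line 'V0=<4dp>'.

(0,0): Delta=0.6930 Bond=-72.2911
V0=24.7312

No-arbitrage ⇒ martingale measure with p* = (R−d)/(u−d) = 0.5778.
At expiry t=1: V(1,0)=0.0000, V(1,1)=43.6600
(0,0): S=140.0000. Δ = (V_up−V_dn)/(S_up−S_dn) = (43.6600−0.0000)/(169.4000−106.4000) = 0.6930. V = [p*·43.6600 + (1−p*)·0.0000]/1.02 = 24.7312. B = V − Δ·S = -72.2911.
Self-financing check: at every node Δ·S+B equals the discounted successor values.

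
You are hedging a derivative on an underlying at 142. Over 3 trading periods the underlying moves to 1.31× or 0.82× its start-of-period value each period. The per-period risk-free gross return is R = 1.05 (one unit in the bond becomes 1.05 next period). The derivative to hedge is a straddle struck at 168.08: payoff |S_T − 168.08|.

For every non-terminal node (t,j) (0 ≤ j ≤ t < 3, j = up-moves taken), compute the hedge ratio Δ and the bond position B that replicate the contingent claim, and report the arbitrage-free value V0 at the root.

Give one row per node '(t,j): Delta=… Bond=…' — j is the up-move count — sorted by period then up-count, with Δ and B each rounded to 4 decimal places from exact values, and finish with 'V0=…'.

No-arbitrage ⇒ martingale measure with p* = (R−d)/(u−d) = 0.4694.
Terminal payoffs: V(3,0)=89.7857, V(3,1)=43.0002, V(3,2)=31.7427, V(3,3)=151.1489
Node (2,0) S=95.4808: V=(p*·43.0002+(1−p*)·89.7857)/1.05=64.5954; Δ=(43.0002−89.7857)/(125.0798−78.2943)=-1.0000; B=V−Δ·S=160.0762
Node (2,1) S=152.5364: V=(p*·31.7427+(1−p*)·43.0002)/1.05=35.9200; Δ=(31.7427−43.0002)/(199.8227−125.0798)=-0.1506; B=V−Δ·S=58.8945
Node (2,2) S=243.6862: V=(p*·151.1489+(1−p*)·31.7427)/1.05=83.6100; Δ=(151.1489−31.7427)/(319.2289−199.8227)=1.0000; B=V−Δ·S=-160.0762
Node (1,0) S=116.4400: V=(p*·35.9200+(1−p*)·64.5954)/1.05=48.7005; Δ=(35.9200−64.5954)/(152.5364−95.4808)=-0.5026; B=V−Δ·S=107.2216
Node (1,1) S=186.0200: V=(p*·83.6100+(1−p*)·35.9200)/1.05=55.5287; Δ=(83.6100−35.9200)/(243.6862−152.5364)=0.5232; B=V−Δ·S=-41.7978
Node (0,0) S=142.0000: V=(p*·55.5287+(1−p*)·48.7005)/1.05=49.4339; Δ=(55.5287−48.7005)/(186.0200−116.4400)=0.0981; B=V−Δ·S=35.4988
Each (Δ,B) replicates both successor values, so the strategy is self-financing and V0 is arbitrage-free.

(0,0): Delta=0.0981 Bond=35.4988
(1,0): Delta=-0.5026 Bond=107.2216
(1,1): Delta=0.5232 Bond=-41.7978
(2,0): Delta=-1.0000 Bond=160.0762
(2,1): Delta=-0.1506 Bond=58.8945
(2,2): Delta=1.0000 Bond=-160.0762
V0=49.4339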